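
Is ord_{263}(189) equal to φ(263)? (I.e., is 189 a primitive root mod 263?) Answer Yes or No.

φ(263) = 263 − 1 = 262 = 2 · 131.
189 is a primitive root mod 263 iff 189^(φ(263)/q) ≢ 1 for every prime q | φ(263), i.e. q ∈ {2, 131}.
189^131 ≡ 262 (mod 263)  [q = 2: ≢ 1 ✓]
189^2 ≡ 216 (mod 263)  [q = 131: ≢ 1 ✓]
All checks pass, so 189 has order 262 and is a primitive root modulo 263.

Yes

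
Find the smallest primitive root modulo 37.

2

φ(37) = 37 − 1 = 36 = 2^2 · 3^2.
g is a primitive root iff g^(36/q) ≢ 1 (mod 37) for each prime q ∈ {2, 3}.
g = 2: 2^18 ≡ 36; 2^12 ≡ 26 — none is 1, so 2 is a primitive root.
So 2 is the smallest generator of (Z/37Z)^×.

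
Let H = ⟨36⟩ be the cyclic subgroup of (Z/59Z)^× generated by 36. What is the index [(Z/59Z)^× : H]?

2

The order of 36 must divide φ(59) = 59 − 1 = 58 = 2 · 29.
Divisors of 58: 1, 2, 29, 58.
Evaluate successive powers at the divisors of 58:
36^1 ≡ 36 (mod 59)
36^2 ≡ 57 (mod 59)
36^29 ≡ 1 (mod 59) ✓
The order of 36 is 29, so the subgroup it generates has 29 elements.
Index = |(Z/59Z)^×| / |⟨36⟩| = 58 / 29 = 2.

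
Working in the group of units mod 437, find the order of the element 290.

ord(290) | φ(437) = φ(19·23) = (19−1)·(23−1) = 18·22 = 396 = 2^2 · 3^2 · 11.
Divisors of 396: 1, 2, 3, 4, 6, 9, 11, 12, 18, 22, 33, 36, 44, 66, 99, 132, 198, 396.
Evaluate successive powers at the divisors of 396:
290^1 ≡ 290 (mod 437)
290^2 ≡ 196 (mod 437)
290^3 ≡ 30 (mod 437)
290^4 ≡ 397 (mod 437)
290^6 ≡ 26 (mod 437)
290^9 ≡ 343 (mod 437)
290^11 ≡ 367 (mod 437)
290^12 ≡ 239 (mod 437)
290^18 ≡ 96 (mod 437)
290^22 ≡ 93 (mod 437)
290^33 ≡ 45 (mod 437)
290^36 ≡ 39 (mod 437)
290^44 ≡ 346 (mod 437)
290^66 ≡ 277 (mod 437)
290^99 ≡ 229 (mod 437)
290^132 ≡ 254 (mod 437)
290^198 ≡ 1 (mod 437) ✓
So ord_437(290) = 198.

198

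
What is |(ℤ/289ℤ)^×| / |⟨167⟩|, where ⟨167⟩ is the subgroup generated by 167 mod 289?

1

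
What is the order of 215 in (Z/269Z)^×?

134

The order of 215 must divide φ(269) = 269 − 1 = 268 = 2^2 · 67.
Divisors of 268: 1, 2, 4, 67, 134, 268.
Compute 215^d (mod 269) for the divisors d until we hit 1:
215^1 ≡ 215
215^2 ≡ 226
215^4 ≡ 235
215^67 ≡ 268
215^134 ≡ 1
Therefore the multiplicative order of 215 modulo 269 is 134.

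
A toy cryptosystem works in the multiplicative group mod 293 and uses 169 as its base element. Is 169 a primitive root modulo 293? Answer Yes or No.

No

φ(293) = 293 − 1 = 292 = 2^2 · 73.
169 is a primitive root mod 293 iff 169^(φ(293)/q) ≢ 1 for every prime q | φ(293), i.e. q ∈ {2, 73}.
169^146 ≡ 1 (mod 293)  [q = 2: ≡ 1 ✗]
169^4 ≡ 262 (mod 293)  [q = 73: ≢ 1 ✓]
The check at q = 2 fails, so 169 generates a proper subgroup.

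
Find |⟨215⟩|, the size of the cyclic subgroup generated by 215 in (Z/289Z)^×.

The order of 215 must divide φ(289) = φ(17^2) = 17·(17−1) = 272 = 2^4 · 17.
Divisors of 272: 1, 2, 4, 8, 16, 17, 34, 68, 136, 272.
Test each divisor d:
215^1 ≡ 215 (mod 289)
215^2 ≡ 274 (mod 289)
215^4 ≡ 225 (mod 289)
215^8 ≡ 50 (mod 289)
215^16 ≡ 188 (mod 289)
215^17 ≡ 249 (mod 289)
215^34 ≡ 155 (mod 289)
215^68 ≡ 38 (mod 289)
215^136 ≡ 288 (mod 289)
215^272 ≡ 1 (mod 289) ✓
Hence ord(215) = 272.

272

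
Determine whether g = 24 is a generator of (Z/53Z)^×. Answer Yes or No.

φ(53) = 53 − 1 = 52 = 2^2 · 13.
It suffices to check that the order of 24 is not a proper divisor of 52: compute 24^(52/q) for q ∈ {2, 13}.
24^26 ≡ 1 (mod 53)  [q = 2: ≡ 1 ✗]
24^4 ≡ 49 (mod 53)  [q = 13: ≢ 1 ✓]
Since 24^26 ≡ 1, the order of 24 divides 26 < 52, so 24 is not a primitive root.

No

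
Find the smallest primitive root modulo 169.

2

φ(169) = φ(13^2) = 13·(13−1) = 156 = 2^2 · 3 · 13.
Test candidates g = 2, 3, … against the prime factors q ∈ {2, 3, 13} of φ(169): g is a generator iff g^(156/q) ≢ 1 for every such q.
g = 2: 2^78 ≡ 168; 2^52 ≡ 146; 2^12 ≡ 40 — none is 1, so 2 is a primitive root.
The smallest primitive root modulo 169 is 2.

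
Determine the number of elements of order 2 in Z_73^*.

φ(73) = 73 − 1 = 72 = 2^3 · 3^2.
(Z/73Z)^× is cyclic (|G| = 72); a cyclic group of order m has exactly φ(d) elements of each order d | m, and none otherwise.
2 | 72, and φ(2) = 2 − 1 = 1.

1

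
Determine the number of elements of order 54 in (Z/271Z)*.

18

φ(271) = 271 − 1 = 270 = 2 · 3^3 · 5.
(Z/271Z)^× is cyclic (|G| = 270); a cyclic group of order m has exactly φ(d) elements of each order d | m, and none otherwise.
54 = 2 · 3^3 divides 270, and φ(54) = 18.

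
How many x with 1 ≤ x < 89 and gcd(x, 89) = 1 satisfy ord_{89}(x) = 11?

10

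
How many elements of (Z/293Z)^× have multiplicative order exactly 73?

72

φ(293) = 293 − 1 = 292 = 2^2 · 73.
In a cyclic group of order 292, there are φ(d) elements of order d for each divisor d of 292, and zero for non-divisors.
73 | 292, and φ(73) = 73 − 1 = 72.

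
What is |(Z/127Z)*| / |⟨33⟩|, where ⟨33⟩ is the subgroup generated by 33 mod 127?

3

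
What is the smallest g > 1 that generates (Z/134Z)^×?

7

φ(134) = φ(2)·φ(67) = 1·66 = 66 = 2 · 3 · 11.
Test candidates g = 2, 3, … against the prime factors q ∈ {2, 3, 11} of φ(134): g is a generator iff g^(66/q) ≢ 1 for every such q.
g = 2: gcd(2, 134) = 2 > 1, not a unit — skip.
g = 3: 3^33 ≡ 133; 3^22 ≡ 1 — hits 1, so not a primitive root.
g = 4: gcd(4, 134) = 2 > 1, not a unit — skip.
g = 5: 5^33 ≡ 133; 5^22 ≡ 1 — hits 1, so not a primitive root.
g = 6: gcd(6, 134) = 2 > 1, not a unit — skip.
g = 7: 7^33 ≡ 133; 7^22 ≡ 29; 7^6 ≡ 131 — none is 1, so 7 is a primitive root.
Hence the least primitive root of 134 is 7.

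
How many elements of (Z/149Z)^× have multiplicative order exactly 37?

φ(149) = 149 − 1 = 148 = 2^2 · 37.
(Z/149Z)^× is cyclic (|G| = 148); a cyclic group of order m has exactly φ(d) elements of each order d | m, and none otherwise.
37 | 148, and φ(37) = 37 − 1 = 36.

36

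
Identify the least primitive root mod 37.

φ(37) = 37 − 1 = 36 = 2^2 · 3^2.
g is a primitive root iff g^(36/q) ≢ 1 (mod 37) for each prime q ∈ {2, 3}.
g = 2: 2^18 ≡ 36; 2^12 ≡ 26 — none is 1, so 2 is a primitive root.
So 2 is the smallest generator of (Z/37Z)^×.

2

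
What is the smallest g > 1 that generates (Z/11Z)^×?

2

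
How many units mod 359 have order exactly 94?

0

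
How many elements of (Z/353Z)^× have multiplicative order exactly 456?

0

φ(353) = 353 − 1 = 352 = 2^5 · 11.
In a cyclic group of order 352, there are φ(d) elements of order d for each divisor d of 352, and zero for non-divisors.
Since 456 ∤ 352, the count is 0.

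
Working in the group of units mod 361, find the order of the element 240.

ord(240) | φ(361) = φ(19^2) = 19·(19−1) = 342 = 2 · 3^2 · 19.
Divisors of 342: 1, 2, 3, 6, 9, 18, 19, 38, 57, 114, 171, 342.
Compute 240^d (mod 361) for the divisors d until we hit 1:
240^1 ≡ 240 (mod 361)
240^2 ≡ 201 (mod 361)
240^3 ≡ 227 (mod 361)
240^6 ≡ 267 (mod 361)
240^9 ≡ 322 (mod 361)
240^18 ≡ 77 (mod 361)
240^19 ≡ 69 (mod 361)
240^38 ≡ 68 (mod 361)
240^57 ≡ 360 (mod 361)
240^114 ≡ 1 (mod 361) ✓
Therefore the multiplicative order of 240 modulo 361 is 114.

114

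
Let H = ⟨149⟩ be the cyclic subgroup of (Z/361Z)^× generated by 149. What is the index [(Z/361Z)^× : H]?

The order of 149 must divide φ(361) = φ(19^2) = 19·(19−1) = 342 = 2 · 3^2 · 19.
Divisors of 342: 1, 2, 3, 6, 9, 18, 19, 38, 57, 114, 171, 342.
Evaluate successive powers at the divisors of 342:
149^1 ≡ 149
149^2 ≡ 180
149^3 ≡ 106
149^6 ≡ 45
149^9 ≡ 77
149^18 ≡ 153
149^19 ≡ 54
149^38 ≡ 28
149^57 ≡ 68
149^114 ≡ 292
149^171 ≡ 1
The order of 149 is 171, so the subgroup it generates has 171 elements.
Index = |(Z/361Z)^×| / |⟨149⟩| = 342 / 171 = 2.

2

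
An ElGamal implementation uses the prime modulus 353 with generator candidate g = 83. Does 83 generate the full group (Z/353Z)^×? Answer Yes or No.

No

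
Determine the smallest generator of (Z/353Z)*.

3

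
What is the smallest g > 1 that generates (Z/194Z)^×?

5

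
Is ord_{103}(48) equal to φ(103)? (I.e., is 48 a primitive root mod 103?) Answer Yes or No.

φ(103) = 103 − 1 = 102 = 2 · 3 · 17.
It suffices to check that the order of 48 is not a proper divisor of 102: compute 48^(102/q) for q ∈ {2, 3, 17}.
48^51 ≡ 102 (mod 103)  [q = 2: ≢ 1 ✓]
48^34 ≡ 46 (mod 103)  [q = 3: ≢ 1 ✓]
48^6 ≡ 76 (mod 103)  [q = 17: ≢ 1 ✓]
None equal 1, so ord_103(48) = 102: 48 is a primitive root.

Yes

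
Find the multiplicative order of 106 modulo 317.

316

ord(106) | φ(317) = 317 − 1 = 316 = 2^2 · 79.
Divisors of 316: 1, 2, 4, 79, 158, 316.
Compute 106^d (mod 317) for the divisors d until we hit 1:
106^1 ≡ 106
106^2 ≡ 141
106^4 ≡ 227
106^79 ≡ 114
106^158 ≡ 316
106^316 ≡ 1
So ord_317(106) = 316.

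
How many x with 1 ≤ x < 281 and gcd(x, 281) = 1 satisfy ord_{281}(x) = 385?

0

φ(281) = 281 − 1 = 280 = 2^3 · 5 · 7.
Since (Z/281Z)^× is cyclic of order 280, the number of elements of order d is φ(d) when d | 280 and 0 otherwise.
385 does not divide 280, so no element of (Z/281Z)^× has order 385.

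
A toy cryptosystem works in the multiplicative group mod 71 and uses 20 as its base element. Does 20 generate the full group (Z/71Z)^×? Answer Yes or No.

No

φ(71) = 71 − 1 = 70 = 2 · 5 · 7.
20 is a primitive root mod 71 iff 20^(φ(71)/q) ≢ 1 for every prime q | φ(71), i.e. q ∈ {2, 5, 7}.
20^35 ≡ 1 (mod 71)  [q = 2: ≡ 1 ✗]
20^14 ≡ 1 (mod 71)  [q = 5: ≡ 1 ✗]
20^10 ≡ 48 (mod 71)  [q = 7: ≢ 1 ✓]
20^35 ≡ 1 shows ord(20) | 35, strictly less than φ(71); not a primitive root.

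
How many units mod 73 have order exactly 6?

2

φ(73) = 73 − 1 = 72 = 2^3 · 3^2.
Since (Z/73Z)^× is cyclic of order 72, the number of elements of order d is φ(d) when d | 72 and 0 otherwise.
6 = 2 · 3 divides 72, and φ(6) = 2.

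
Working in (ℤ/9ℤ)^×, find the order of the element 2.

6

The order of 2 must divide φ(9) = φ(3^2) = 3·(3−1) = 6 = 2 · 3.
Divisors of 6: 1, 2, 3, 6.
Check 2^d mod 9 for each divisor in increasing order:
2^1 ≡ 2
2^2 ≡ 4
2^3 ≡ 8
2^6 ≡ 1
Hence ord(2) = 6.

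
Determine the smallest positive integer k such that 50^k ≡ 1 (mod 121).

110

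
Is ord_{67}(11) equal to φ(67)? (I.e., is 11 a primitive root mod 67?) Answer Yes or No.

Yes

φ(67) = 67 − 1 = 66 = 2 · 3 · 11.
An element g generates (Z/67Z)^× iff g^(66/q) ≢ 1 (mod 67) for each prime q ∈ {2, 3, 11}.
11^33 ≡ 66 (mod 67)  [q = 2: ≢ 1 ✓]
11^22 ≡ 29 (mod 67)  [q = 3: ≢ 1 ✓]
11^6 ≡ 14 (mod 67)  [q = 11: ≢ 1 ✓]
All checks pass, so 11 has order 66 and is a primitive root modulo 67.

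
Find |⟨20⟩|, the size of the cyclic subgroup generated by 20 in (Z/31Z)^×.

15

ord(20) | φ(31) = 31 − 1 = 30 = 2 · 3 · 5.
Divisors of 30: 1, 2, 3, 5, 6, 10, 15, 30.
Test each divisor d:
20^1 ≡ 20 (mod 31)
20^2 ≡ 28 (mod 31)
20^3 ≡ 2 (mod 31)
20^5 ≡ 25 (mod 31)
20^6 ≡ 4 (mod 31)
20^10 ≡ 5 (mod 31)
20^15 ≡ 1 (mod 31) ✓
So ord_31(20) = 15.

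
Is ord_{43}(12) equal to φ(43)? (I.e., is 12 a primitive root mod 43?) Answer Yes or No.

φ(43) = 43 − 1 = 42 = 2 · 3 · 7.
12 is a primitive root mod 43 iff 12^(φ(43)/q) ≢ 1 for every prime q | φ(43), i.e. q ∈ {2, 3, 7}.
12^21 ≡ 42 (mod 43)  [q = 2: ≢ 1 ✓]
12^14 ≡ 36 (mod 43)  [q = 3: ≢ 1 ✓]
12^6 ≡ 21 (mod 43)  [q = 7: ≢ 1 ✓]
All checks pass, so 12 has order 42 and is a primitive root modulo 43.

Yes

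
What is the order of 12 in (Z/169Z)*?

26

ord(12) | φ(169) = φ(13^2) = 13·(13−1) = 156 = 2^2 · 3 · 13.
Divisors of 156: 1, 2, 3, 4, 6, 12, 13, 26, 39, 52, 78, 156.
Evaluate successive powers at the divisors of 156:
12^1 ≡ 12 (mod 169)
12^2 ≡ 144 (mod 169)
12^3 ≡ 38 (mod 169)
12^4 ≡ 118 (mod 169)
12^6 ≡ 92 (mod 169)
12^12 ≡ 14 (mod 169)
12^13 ≡ 168 (mod 169)
12^26 ≡ 1 (mod 169) ✓
So ord_169(12) = 26.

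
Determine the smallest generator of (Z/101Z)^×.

2

φ(101) = 101 − 1 = 100 = 2^2 · 5^2.
Test candidates g = 2, 3, … against the prime factors q ∈ {2, 5} of φ(101): g is a generator iff g^(100/q) ≢ 1 for every such q.
g = 2: 2^50 ≡ 100; 2^20 ≡ 95 — none is 1, so 2 is a primitive root.
The smallest primitive root modulo 101 is 2.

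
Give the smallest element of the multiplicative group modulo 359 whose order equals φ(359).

7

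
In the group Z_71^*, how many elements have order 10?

4

φ(71) = 71 − 1 = 70 = 2 · 5 · 7.
In a cyclic group of order 70, there are φ(d) elements of order d for each divisor d of 70, and zero for non-divisors.
10 = 2 · 5 divides 70, and φ(10) = 4.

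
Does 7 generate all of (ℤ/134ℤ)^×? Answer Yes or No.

φ(134) = φ(2)·φ(67) = 1·66 = 66 = 2 · 3 · 11.
It suffices to check that the order of 7 is not a proper divisor of 66: compute 7^(66/q) for q ∈ {2, 3, 11}.
7^33 ≡ 133 (mod 134)  [q = 2: ≢ 1 ✓]
7^22 ≡ 29 (mod 134)  [q = 3: ≢ 1 ✓]
7^6 ≡ 131 (mod 134)  [q = 11: ≢ 1 ✓]
All checks pass, so 7 has order 66 and is a primitive root modulo 134.

Yes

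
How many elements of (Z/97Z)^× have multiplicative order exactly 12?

4

φ(97) = 97 − 1 = 96 = 2^5 · 3.
In a cyclic group of order 96, there are φ(d) elements of order d for each divisor d of 96, and zero for non-divisors.
12 = 2^2 · 3 divides 96, and φ(12) = 4.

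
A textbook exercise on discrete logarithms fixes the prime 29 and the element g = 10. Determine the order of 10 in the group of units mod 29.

By Lagrange's theorem, ord_29(10) divides φ(29) = 29 − 1 = 28 = 2^2 · 7.
Divisors of 28: 1, 2, 4, 7, 14, 28.
Test each divisor d:
10^1 ≡ 10 (mod 29)
10^2 ≡ 13 (mod 29)
10^4 ≡ 24 (mod 29)
10^7 ≡ 17 (mod 29)
10^14 ≡ 28 (mod 29)
10^28 ≡ 1 (mod 29) ✓
Hence ord(10) = 28.

28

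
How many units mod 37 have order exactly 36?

φ(37) = 37 − 1 = 36 = 2^2 · 3^2.
In a cyclic group of order 36, there are φ(d) elements of order d for each divisor d of 36, and zero for non-divisors.
36 = 2^2 · 3^2 divides 36, and φ(36) = 12.

12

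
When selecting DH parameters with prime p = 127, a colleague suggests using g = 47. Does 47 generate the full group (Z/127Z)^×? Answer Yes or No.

φ(127) = 127 − 1 = 126 = 2 · 3^2 · 7.
An element g generates (Z/127Z)^× iff g^(126/q) ≢ 1 (mod 127) for each prime q ∈ {2, 3, 7}.
47^63 ≡ 1 (mod 127)  [q = 2: ≡ 1 ✗]
47^42 ≡ 1 (mod 127)  [q = 3: ≡ 1 ✗]
47^18 ≡ 2 (mod 127)  [q = 7: ≢ 1 ✓]
47^63 ≡ 1 shows ord(47) | 63, strictly less than φ(127); not a primitive root.

No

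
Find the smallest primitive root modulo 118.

11

φ(118) = φ(2)·φ(59) = 1·58 = 58 = 2 · 29.
g is a primitive root iff g^(58/q) ≢ 1 (mod 118) for each prime q ∈ {2, 29}.
g = 2: gcd(2, 118) = 2 > 1, not a unit — skip.
g = 3: 3^29 ≡ 1 — hits 1, so not a primitive root.
g = 4: gcd(4, 118) = 2 > 1, not a unit — skip.
g = 5: 5^29 ≡ 1 — hits 1, so not a primitive root.
g = 6: gcd(6, 118) = 2 > 1, not a unit — skip.
g = 7: 7^29 ≡ 1 — hits 1, so not a primitive root.
g = 8: gcd(8, 118) = 2 > 1, not a unit — skip.
g = 9: 9^29 ≡ 1 — hits 1, so not a primitive root.
g = 10: gcd(10, 118) = 2 > 1, not a unit — skip.
g = 11: 11^29 ≡ 117; 11^2 ≡ 3 — none is 1, so 11 is a primitive root.
So 11 is the smallest generator of (Z/118Z)^×.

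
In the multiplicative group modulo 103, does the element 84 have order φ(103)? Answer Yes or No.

Yes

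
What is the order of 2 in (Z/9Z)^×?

6

Since 2 ∈ (Z/9Z)^×, its order divides φ(9) = φ(3^2) = 3·(3−1) = 6 = 2 · 3.
Divisors of 6: 1, 2, 3, 6.
Compute 2^d (mod 9) for the divisors d until we hit 1:
2^1 ≡ 2 (mod 9)
2^2 ≡ 4 (mod 9)
2^3 ≡ 8 (mod 9)
2^6 ≡ 1 (mod 9) ✓
So ord_9(2) = 6.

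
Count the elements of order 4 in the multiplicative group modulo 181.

2

φ(181) = 181 − 1 = 180 = 2^2 · 3^2 · 5.
(Z/181Z)^× is cyclic (|G| = 180); a cyclic group of order m has exactly φ(d) elements of each order d | m, and none otherwise.
4 = 2^2 divides 180, and φ(4) = 2.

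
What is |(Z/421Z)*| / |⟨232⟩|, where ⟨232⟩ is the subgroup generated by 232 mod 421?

ord(232) | φ(421) = 421 − 1 = 420 = 2^2 · 3 · 5 · 7.
Divisors of 420: 1, 2, 3, 4, 5, 6, 7, 10, 12, 14, 15, 20, 21, 28, 30, 35, 42, 60, 70, 84, 105, 140, 210, 420.
Evaluate successive powers at the divisors of 420:
232^1 ≡ 232
232^2 ≡ 357
232^3 ≡ 308
232^4 ≡ 307
232^5 ≡ 75
232^6 ≡ 139
232^7 ≡ 252
232^10 ≡ 152
232^12 ≡ 376
232^14 ≡ 354
232^15 ≡ 33
232^20 ≡ 370
232^21 ≡ 377
232^28 ≡ 279
232^30 ≡ 247
232^35 ≡ 1
Thus |⟨232⟩| = ord(232) = 35.
[(Z/421Z)^× : ⟨232⟩] = 420/35 = 12.

12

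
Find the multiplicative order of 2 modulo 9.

By Lagrange's theorem, ord_9(2) divides φ(9) = φ(3^2) = 3·(3−1) = 6 = 2 · 3.
Divisors of 6: 1, 2, 3, 6.
Test each divisor d:
2^1 ≡ 2 (mod 9)
2^2 ≡ 4 (mod 9)
2^3 ≡ 8 (mod 9)
2^6 ≡ 1 (mod 9) ✓
The smallest such exponent is 6, so the order of 2 is 6.

6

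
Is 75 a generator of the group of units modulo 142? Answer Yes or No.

φ(142) = φ(2)·φ(71) = 1·70 = 70 = 2 · 5 · 7.
It suffices to check that the order of 75 is not a proper divisor of 70: compute 75^(70/q) for q ∈ {2, 5, 7}.
75^35 ≡ 1 (mod 142)  [q = 2: ≡ 1 ✗]
75^14 ≡ 5 (mod 142)  [q = 5: ≢ 1 ✓]
75^10 ≡ 119 (mod 142)  [q = 7: ≢ 1 ✓]
Since 75^35 ≡ 1, the order of 75 divides 35 < 70, so 75 is not a primitive root.

No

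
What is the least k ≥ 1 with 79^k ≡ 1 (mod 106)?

52

Since 79 ∈ (Z/106Z)^×, its order divides φ(106) = φ(2)·φ(53) = 1·52 = 52 = 2^2 · 13.
Divisors of 52: 1, 2, 4, 13, 26, 52.
Evaluate successive powers at the divisors of 52:
79^1 ≡ 79 (mod 106)
79^2 ≡ 93 (mod 106)
79^4 ≡ 63 (mod 106)
79^13 ≡ 83 (mod 106)
79^26 ≡ 105 (mod 106)
79^52 ≡ 1 (mod 106) ✓
So ord_106(79) = 52.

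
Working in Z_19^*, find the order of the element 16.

Since 16 ∈ (Z/19Z)^×, its order divides φ(19) = 19 − 1 = 18 = 2 · 3^2.
Divisors of 18: 1, 2, 3, 6, 9, 18.
Check 16^d mod 19 for each divisor in increasing order:
16^1 ≡ 16 (mod 19)
16^2 ≡ 9 (mod 19)
16^3 ≡ 11 (mod 19)
16^6 ≡ 7 (mod 19)
16^9 ≡ 1 (mod 19) ✓
So ord_19(16) = 9.

9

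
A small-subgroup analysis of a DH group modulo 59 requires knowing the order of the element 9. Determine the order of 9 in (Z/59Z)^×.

29

Since 9 ∈ (Z/59Z)^×, its order divides φ(59) = 59 − 1 = 58 = 2 · 29.
Divisors of 58: 1, 2, 29, 58.
Test each divisor d:
9^1 ≡ 9
9^2 ≡ 22
9^29 ≡ 1
The smallest such exponent is 29, so the order of 9 is 29.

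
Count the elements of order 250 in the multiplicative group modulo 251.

100

φ(251) = 251 − 1 = 250 = 2 · 5^3.
In a cyclic group of order 250, there are φ(d) elements of order d for each divisor d of 250, and zero for non-divisors.
250 = 2 · 5^3 divides 250, and φ(250) = 100.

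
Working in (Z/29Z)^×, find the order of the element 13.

ord(13) | φ(29) = 29 − 1 = 28 = 2^2 · 7.
Divisors of 28: 1, 2, 4, 7, 14, 28.
Test each divisor d:
13^1 ≡ 13
13^2 ≡ 24
13^4 ≡ 25
13^7 ≡ 28
13^14 ≡ 1
The smallest such exponent is 14, so the order of 13 is 14.

14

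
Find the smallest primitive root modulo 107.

2

φ(107) = 107 − 1 = 106 = 2 · 53.
g is a primitive root iff g^(106/q) ≢ 1 (mod 107) for each prime q ∈ {2, 53}.
g = 2: 2^53 ≡ 106; 2^2 ≡ 4 — none is 1, so 2 is a primitive root.
So 2 is the smallest generator of (Z/107Z)^×.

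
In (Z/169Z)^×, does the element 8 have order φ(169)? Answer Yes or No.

No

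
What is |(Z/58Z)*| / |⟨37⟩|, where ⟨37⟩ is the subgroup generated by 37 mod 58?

1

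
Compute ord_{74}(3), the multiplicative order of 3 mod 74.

By Lagrange's theorem, ord_74(3) divides φ(74) = φ(2)·φ(37) = 1·36 = 36 = 2^2 · 3^2.
Divisors of 36: 1, 2, 3, 4, 6, 9, 12, 18, 36.
Check 3^d mod 74 for each divisor in increasing order:
3^1 ≡ 3 (mod 74)
3^2 ≡ 9 (mod 74)
3^3 ≡ 27 (mod 74)
3^4 ≡ 7 (mod 74)
3^6 ≡ 63 (mod 74)
3^9 ≡ 73 (mod 74)
3^12 ≡ 47 (mod 74)
3^18 ≡ 1 (mod 74) ✓
The smallest such exponent is 18, so the order of 3 is 18.

18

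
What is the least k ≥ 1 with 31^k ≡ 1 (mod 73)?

72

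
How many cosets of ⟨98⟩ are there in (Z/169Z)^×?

1

Since 98 ∈ (Z/169Z)^×, its order divides φ(169) = φ(13^2) = 13·(13−1) = 156 = 2^2 · 3 · 13.
Divisors of 156: 1, 2, 3, 4, 6, 12, 13, 26, 39, 52, 78, 156.
Test each divisor d:
98^1 ≡ 98
98^2 ≡ 140
98^3 ≡ 31
98^4 ≡ 165
98^6 ≡ 116
98^12 ≡ 105
98^13 ≡ 150
98^26 ≡ 23
98^39 ≡ 70
98^52 ≡ 22
98^78 ≡ 168
98^156 ≡ 1
The order of 98 is 156, so the subgroup it generates has 156 elements.
Index = |(Z/169Z)^×| / |⟨98⟩| = 156 / 156 = 1.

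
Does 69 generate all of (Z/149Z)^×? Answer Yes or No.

φ(149) = 149 − 1 = 148 = 2^2 · 37.
Test 69^(148/q) mod 149 for each prime factor q of 148:
69^74 ≡ 1 (mod 149)  [q = 2: ≡ 1 ✗]
69^4 ≡ 49 (mod 149)  [q = 37: ≢ 1 ✓]
Since 69^74 ≡ 1, the order of 69 divides 74 < 148, so 69 is not a primitive root.

No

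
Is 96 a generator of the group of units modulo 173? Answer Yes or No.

No

φ(173) = 173 − 1 = 172 = 2^2 · 43.
An element g generates (Z/173Z)^× iff g^(172/q) ≢ 1 (mod 173) for each prime q ∈ {2, 43}.
96^86 ≡ 1 (mod 173)  [q = 2: ≡ 1 ✗]
96^4 ≡ 133 (mod 173)  [q = 43: ≢ 1 ✓]
The check at q = 2 fails, so 96 generates a proper subgroup.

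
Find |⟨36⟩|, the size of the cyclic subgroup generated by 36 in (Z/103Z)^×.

51

ord(36) | φ(103) = 103 − 1 = 102 = 2 · 3 · 17.
Divisors of 102: 1, 2, 3, 6, 17, 34, 51, 102.
Compute 36^d (mod 103) for the divisors d until we hit 1:
36^1 ≡ 36
36^2 ≡ 60
36^3 ≡ 100
36^6 ≡ 9
36^17 ≡ 46
36^34 ≡ 56
36^51 ≡ 1
Therefore the multiplicative order of 36 modulo 103 is 51.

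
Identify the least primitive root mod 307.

φ(307) = 307 − 1 = 306 = 2 · 3^2 · 17.
g is a primitive root iff g^(306/q) ≢ 1 (mod 307) for each prime q ∈ {2, 3, 17}.
g = 2: 2^153 ≡ 306; 2^102 ≡ 1 — hits 1, so not a primitive root.
g = 3: 3^153 ≡ 306; 3^102 ≡ 1 — hits 1, so not a primitive root.
g = 4: 4^153 ≡ 1 — hits 1, so not a primitive root.
g = 5: 5^153 ≡ 306; 5^102 ≡ 289; 5^18 ≡ 81 — none is 1, so 5 is a primitive root.
So 5 is the smallest generator of (Z/307Z)^×.

5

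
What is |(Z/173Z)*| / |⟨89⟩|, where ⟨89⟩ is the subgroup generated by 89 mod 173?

The order of 89 must divide φ(173) = 173 − 1 = 172 = 2^2 · 43.
Divisors of 172: 1, 2, 4, 43, 86, 172.
Test each divisor d:
89^1 ≡ 89 (mod 173)
89^2 ≡ 136 (mod 173)
89^4 ≡ 158 (mod 173)
89^43 ≡ 172 (mod 173)
89^86 ≡ 1 (mod 173) ✓
Thus |⟨89⟩| = ord(89) = 86.
Index = |(Z/173Z)^×| / |⟨89⟩| = 172 / 86 = 2.

2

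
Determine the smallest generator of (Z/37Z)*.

2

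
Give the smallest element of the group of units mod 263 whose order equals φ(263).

5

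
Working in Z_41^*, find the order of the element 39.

Since 39 ∈ (Z/41Z)^×, its order divides φ(41) = 41 − 1 = 40 = 2^3 · 5.
Divisors of 40: 1, 2, 4, 5, 8, 10, 20, 40.
Evaluate successive powers at the divisors of 40:
39^1 ≡ 39
39^2 ≡ 4
39^4 ≡ 16
39^5 ≡ 9
39^8 ≡ 10
39^10 ≡ 40
39^20 ≡ 1
So ord_41(39) = 20.

20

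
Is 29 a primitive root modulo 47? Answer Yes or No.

Yes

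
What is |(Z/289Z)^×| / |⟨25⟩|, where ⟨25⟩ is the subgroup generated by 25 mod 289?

By Lagrange's theorem, ord_289(25) divides φ(289) = φ(17^2) = 17·(17−1) = 272 = 2^4 · 17.
Divisors of 272: 1, 2, 4, 8, 16, 17, 34, 68, 136, 272.
Compute 25^d (mod 289) for the divisors d until we hit 1:
25^1 ≡ 25 (mod 289)
25^2 ≡ 47 (mod 289)
25^4 ≡ 186 (mod 289)
25^8 ≡ 205 (mod 289)
25^16 ≡ 120 (mod 289)
25^17 ≡ 110 (mod 289)
25^34 ≡ 251 (mod 289)
25^68 ≡ 288 (mod 289)
25^136 ≡ 1 (mod 289) ✓
The order of 25 is 136, so the subgroup it generates has 136 elements.
[(Z/289Z)^× : ⟨25⟩] = 272/136 = 2.

2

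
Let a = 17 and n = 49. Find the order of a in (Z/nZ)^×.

42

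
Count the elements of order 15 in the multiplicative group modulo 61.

φ(61) = 61 − 1 = 60 = 2^2 · 3 · 5.
In a cyclic group of order 60, there are φ(d) elements of order d for each divisor d of 60, and zero for non-divisors.
15 = 3 · 5 divides 60, and φ(15) = 8.

8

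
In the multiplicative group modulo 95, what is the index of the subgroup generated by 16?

8

The order of 16 must divide φ(95) = φ(5·19) = (5−1)·(19−1) = 4·18 = 72 = 2^3 · 3^2.
Divisors of 72: 1, 2, 3, 4, 6, 8, 9, 12, 18, 24, 36, 72.
Compute 16^d (mod 95) for the divisors d until we hit 1:
16^1 ≡ 16 (mod 95)
16^2 ≡ 66 (mod 95)
16^3 ≡ 11 (mod 95)
16^4 ≡ 81 (mod 95)
16^6 ≡ 26 (mod 95)
16^8 ≡ 6 (mod 95)
16^9 ≡ 1 (mod 95) ✓
The order of 16 is 9, so the subgroup it generates has 9 elements.
The index is φ(95) / ord(16) = 72 / 9 = 8.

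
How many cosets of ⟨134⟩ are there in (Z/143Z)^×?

4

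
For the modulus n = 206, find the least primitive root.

5

φ(206) = φ(2)·φ(103) = 1·102 = 102 = 2 · 3 · 17.
g is a primitive root iff g^(102/q) ≢ 1 (mod 206) for each prime q ∈ {2, 3, 17}.
g = 2: gcd(2, 206) = 2 > 1, not a unit — skip.
g = 3: 3^51 ≡ 205; 3^34 ≡ 1 — hits 1, so not a primitive root.
g = 4: gcd(4, 206) = 2 > 1, not a unit — skip.
g = 5: 5^51 ≡ 205; 5^34 ≡ 159; 5^6 ≡ 175 — none is 1, so 5 is a primitive root.
The smallest primitive root modulo 206 is 5.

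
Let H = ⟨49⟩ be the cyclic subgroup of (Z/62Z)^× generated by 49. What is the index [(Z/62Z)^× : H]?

2

The order of 49 must divide φ(62) = φ(2)·φ(31) = 1·30 = 30 = 2 · 3 · 5.
Divisors of 30: 1, 2, 3, 5, 6, 10, 15, 30.
Check 49^d mod 62 for each divisor in increasing order:
49^1 ≡ 49 (mod 62)
49^2 ≡ 45 (mod 62)
49^3 ≡ 35 (mod 62)
49^5 ≡ 25 (mod 62)
49^6 ≡ 47 (mod 62)
49^10 ≡ 5 (mod 62)
49^15 ≡ 1 (mod 62) ✓
Thus |⟨49⟩| = ord(49) = 15.
[(Z/62Z)^× : ⟨49⟩] = 30/15 = 2.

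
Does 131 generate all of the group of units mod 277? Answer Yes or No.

No

φ(277) = 277 − 1 = 276 = 2^2 · 3 · 23.
An element g generates (Z/277Z)^× iff g^(276/q) ≢ 1 (mod 277) for each prime q ∈ {2, 3, 23}.
131^138 ≡ 1 (mod 277)  [q = 2: ≡ 1 ✗]
131^92 ≡ 1 (mod 277)  [q = 3: ≡ 1 ✗]
131^12 ≡ 84 (mod 277)  [q = 23: ≢ 1 ✓]
Since 131^138 ≡ 1, the order of 131 divides 138 < 276, so 131 is not a primitive root.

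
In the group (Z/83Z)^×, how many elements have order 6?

φ(83) = 83 − 1 = 82 = 2 · 41.
Since (Z/83Z)^× is cyclic of order 82, the number of elements of order d is φ(d) when d | 82 and 0 otherwise.
Here 82 is not a multiple of 6, so there are no elements of order 6.

0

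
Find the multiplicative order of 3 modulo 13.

By Lagrange's theorem, ord_13(3) divides φ(13) = 13 − 1 = 12 = 2^2 · 3.
Divisors of 12: 1, 2, 3, 4, 6, 12.
Compute 3^d (mod 13) for the divisors d until we hit 1:
3^1 ≡ 3 (mod 13)
3^2 ≡ 9 (mod 13)
3^3 ≡ 1 (mod 13) ✓
Hence ord(3) = 3.

3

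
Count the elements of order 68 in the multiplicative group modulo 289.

φ(289) = φ(17^2) = 17·(17−1) = 272 = 2^4 · 17.
In a cyclic group of order 272, there are φ(d) elements of order d for each divisor d of 272, and zero for non-divisors.
68 = 2^2 · 17 divides 272, and φ(68) = 32.

32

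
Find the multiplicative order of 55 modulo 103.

51

Since 55 ∈ (Z/103Z)^×, its order divides φ(103) = 103 − 1 = 102 = 2 · 3 · 17.
Divisors of 102: 1, 2, 3, 6, 17, 34, 51, 102.
Evaluate successive powers at the divisors of 102:
55^1 ≡ 55 (mod 103)
55^2 ≡ 38 (mod 103)
55^3 ≡ 30 (mod 103)
55^6 ≡ 76 (mod 103)
55^17 ≡ 56 (mod 103)
55^34 ≡ 46 (mod 103)
55^51 ≡ 1 (mod 103) ✓
The smallest such exponent is 51, so the order of 55 is 51.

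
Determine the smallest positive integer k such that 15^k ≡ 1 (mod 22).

5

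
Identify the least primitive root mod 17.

φ(17) = 17 − 1 = 16 = 2^4.
g is a primitive root iff g^(16/q) ≢ 1 (mod 17) for each prime q ∈ {2}.
g = 2: 2^8 ≡ 1 — hits 1, so not a primitive root.
g = 3: 3^8 ≡ 16 — none is 1, so 3 is a primitive root.
So 3 is the smallest generator of (Z/17Z)^×.

3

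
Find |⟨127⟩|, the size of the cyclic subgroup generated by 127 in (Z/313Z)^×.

312

Since 127 ∈ (Z/313Z)^×, its order divides φ(313) = 313 − 1 = 312 = 2^3 · 3 · 13.
Divisors of 312: 1, 2, 3, 4, 6, 8, 12, 13, 24, 26, 39, 52, 78, 104, 156, 312.
Check 127^d mod 313 for each divisor in increasing order:
127^1 ≡ 127 (mod 313)
127^2 ≡ 166 (mod 313)
127^3 ≡ 111 (mod 313)
127^4 ≡ 12 (mod 313)
127^6 ≡ 114 (mod 313)
127^8 ≡ 144 (mod 313)
127^12 ≡ 163 (mod 313)
127^13 ≡ 43 (mod 313)
127^24 ≡ 277 (mod 313)
127^26 ≡ 284 (mod 313)
127^39 ≡ 5 (mod 313)
127^52 ≡ 215 (mod 313)
127^78 ≡ 25 (mod 313)
127^104 ≡ 214 (mod 313)
127^156 ≡ 312 (mod 313)
127^312 ≡ 1 (mod 313) ✓
Hence ord(127) = 312.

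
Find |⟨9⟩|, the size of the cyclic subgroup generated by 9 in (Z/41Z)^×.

4

Since 9 ∈ (Z/41Z)^×, its order divides φ(41) = 41 − 1 = 40 = 2^3 · 5.
Divisors of 40: 1, 2, 4, 5, 8, 10, 20, 40.
Compute 9^d (mod 41) for the divisors d until we hit 1:
9^1 ≡ 9
9^2 ≡ 40
9^4 ≡ 1
So ord_41(9) = 4.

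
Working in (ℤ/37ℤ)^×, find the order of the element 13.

36

By Lagrange's theorem, ord_37(13) divides φ(37) = 37 − 1 = 36 = 2^2 · 3^2.
Divisors of 36: 1, 2, 3, 4, 6, 9, 12, 18, 36.
Check 13^d mod 37 for each divisor in increasing order:
13^1 ≡ 13
13^2 ≡ 21
13^3 ≡ 14
13^4 ≡ 34
13^6 ≡ 11
13^9 ≡ 6
13^12 ≡ 10
13^18 ≡ 36
13^36 ≡ 1
Hence ord(13) = 36.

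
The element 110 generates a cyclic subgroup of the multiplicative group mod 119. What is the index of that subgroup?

4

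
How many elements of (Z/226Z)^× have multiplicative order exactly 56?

24

φ(226) = φ(2)·φ(113) = 1·112 = 112 = 2^4 · 7.
In a cyclic group of order 112, there are φ(d) elements of order d for each divisor d of 112, and zero for non-divisors.
56 = 2^3 · 7 divides 112, and φ(56) = 24.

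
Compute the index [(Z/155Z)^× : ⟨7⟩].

ord(7) | φ(155) = φ(5·31) = (5−1)·(31−1) = 4·30 = 120 = 2^3 · 3 · 5.
Divisors of 120: 1, 2, 3, 4, 5, 6, 8, 10, 12, 15, 20, 24, 30, 40, 60, 120.
Compute 7^d (mod 155) for the divisors d until we hit 1:
7^1 ≡ 7 (mod 155)
7^2 ≡ 49 (mod 155)
7^3 ≡ 33 (mod 155)
7^4 ≡ 76 (mod 155)
7^5 ≡ 67 (mod 155)
7^6 ≡ 4 (mod 155)
7^8 ≡ 41 (mod 155)
7^10 ≡ 149 (mod 155)
7^12 ≡ 16 (mod 155)
7^15 ≡ 63 (mod 155)
7^20 ≡ 36 (mod 155)
7^24 ≡ 101 (mod 155)
7^30 ≡ 94 (mod 155)
7^40 ≡ 56 (mod 155)
7^60 ≡ 1 (mod 155) ✓
The order of 7 is 60, so the subgroup it generates has 60 elements.
The index is φ(155) / ord(7) = 120 / 60 = 2.

2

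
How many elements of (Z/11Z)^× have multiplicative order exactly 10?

φ(11) = 11 − 1 = 10 = 2 · 5.
In a cyclic group of order 10, there are φ(d) elements of order d for each divisor d of 10, and zero for non-divisors.
10 = 2 · 5 divides 10, and φ(10) = 4.

4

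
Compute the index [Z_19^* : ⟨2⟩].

By Lagrange's theorem, ord_19(2) divides φ(19) = 19 − 1 = 18 = 2 · 3^2.
Divisors of 18: 1, 2, 3, 6, 9, 18.
Check 2^d mod 19 for each divisor in increasing order:
2^1 ≡ 2
2^2 ≡ 4
2^3 ≡ 8
2^6 ≡ 7
2^9 ≡ 18
2^18 ≡ 1
The order of 2 is 18, so the subgroup it generates has 18 elements.
The index is φ(19) / ord(2) = 18 / 18 = 1.

1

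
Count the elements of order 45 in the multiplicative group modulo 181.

24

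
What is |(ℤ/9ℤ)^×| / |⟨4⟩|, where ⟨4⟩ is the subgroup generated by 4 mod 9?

2

Since 4 ∈ (Z/9Z)^×, its order divides φ(9) = φ(3^2) = 3·(3−1) = 6 = 2 · 3.
Divisors of 6: 1, 2, 3, 6.
Compute 4^d (mod 9) for the divisors d until we hit 1:
4^1 ≡ 4 (mod 9)
4^2 ≡ 7 (mod 9)
4^3 ≡ 1 (mod 9) ✓
So ord_9(4) = 3, hence |⟨4⟩| = 3.
[(Z/9Z)^× : ⟨4⟩] = 6/3 = 2.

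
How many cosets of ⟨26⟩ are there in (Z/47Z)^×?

ord(26) | φ(47) = 47 − 1 = 46 = 2 · 23.
Divisors of 46: 1, 2, 23, 46.
Evaluate successive powers at the divisors of 46:
26^1 ≡ 26
26^2 ≡ 18
26^23 ≡ 46
26^46 ≡ 1
The order of 26 is 46, so the subgroup it generates has 46 elements.
[(Z/47Z)^× : ⟨26⟩] = 46/46 = 1.

1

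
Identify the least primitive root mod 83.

φ(83) = 83 − 1 = 82 = 2 · 41.
Test candidates g = 2, 3, … against the prime factors q ∈ {2, 41} of φ(83): g is a generator iff g^(82/q) ≢ 1 for every such q.
g = 2: 2^41 ≡ 82; 2^2 ≡ 4 — none is 1, so 2 is a primitive root.
Hence the least primitive root of 83 is 2.

2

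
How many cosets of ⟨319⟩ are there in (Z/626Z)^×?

By Lagrange's theorem, ord_626(319) divides φ(626) = φ(2)·φ(313) = 1·312 = 312 = 2^3 · 3 · 13.
Divisors of 312: 1, 2, 3, 4, 6, 8, 12, 13, 24, 26, 39, 52, 78, 104, 156, 312.
Test each divisor d:
319^1 ≡ 319
319^2 ≡ 349
319^3 ≡ 529
319^4 ≡ 357
319^6 ≡ 19
319^8 ≡ 371
319^12 ≡ 361
319^13 ≡ 601
319^24 ≡ 113
319^26 ≡ 625
319^39 ≡ 25
319^52 ≡ 1
Thus |⟨319⟩| = ord(319) = 52.
Index = |(Z/626Z)^×| / |⟨319⟩| = 312 / 52 = 6.

6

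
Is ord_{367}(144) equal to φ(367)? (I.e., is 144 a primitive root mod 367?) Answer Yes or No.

No

φ(367) = 367 − 1 = 366 = 2 · 3 · 61.
144 is a primitive root mod 367 iff 144^(φ(367)/q) ≢ 1 for every prime q | φ(367), i.e. q ∈ {2, 3, 61}.
144^183 ≡ 1 (mod 367)  [q = 2: ≡ 1 ✗]
144^122 ≡ 283 (mod 367)  [q = 3: ≢ 1 ✓]
144^6 ≡ 46 (mod 367)  [q = 61: ≢ 1 ✓]
Since 144^183 ≡ 1, the order of 144 divides 183 < 366, so 144 is not a primitive root.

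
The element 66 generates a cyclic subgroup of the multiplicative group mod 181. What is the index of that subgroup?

1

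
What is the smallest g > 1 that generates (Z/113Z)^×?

3

φ(113) = 113 − 1 = 112 = 2^4 · 7.
Test candidates g = 2, 3, … against the prime factors q ∈ {2, 7} of φ(113): g is a generator iff g^(112/q) ≢ 1 for every such q.
g = 2: 2^56 ≡ 1 — hits 1, so not a primitive root.
g = 3: 3^56 ≡ 112; 3^16 ≡ 49 — none is 1, so 3 is a primitive root.
Hence the least primitive root of 113 is 3.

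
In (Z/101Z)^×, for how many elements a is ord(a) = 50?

20

φ(101) = 101 − 1 = 100 = 2^2 · 5^2.
(Z/101Z)^× is cyclic (|G| = 100); a cyclic group of order m has exactly φ(d) elements of each order d | m, and none otherwise.
50 = 2 · 5^2 divides 100, and φ(50) = 20.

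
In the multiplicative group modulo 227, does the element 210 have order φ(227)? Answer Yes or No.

No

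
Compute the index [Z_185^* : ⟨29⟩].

The order of 29 must divide φ(185) = φ(5·37) = (5−1)·(37−1) = 4·36 = 144 = 2^4 · 3^2.
Divisors of 144: 1, 2, 3, 4, 6, 8, 9, 12, 16, 18, 24, 36, 48, 72, 144.
Compute 29^d (mod 185) for the divisors d until we hit 1:
29^1 ≡ 29
29^2 ≡ 101
29^3 ≡ 154
29^4 ≡ 26
29^6 ≡ 36
29^8 ≡ 121
29^9 ≡ 179
29^12 ≡ 1
So ord_185(29) = 12, hence |⟨29⟩| = 12.
[(Z/185Z)^× : ⟨29⟩] = 144/12 = 12.

12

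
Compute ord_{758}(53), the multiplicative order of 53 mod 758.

378

ord(53) | φ(758) = φ(2)·φ(379) = 1·378 = 378 = 2 · 3^3 · 7.
Divisors of 378: 1, 2, 3, 6, 7, 9, 14, 18, 21, 27, 42, 54, 63, 126, 189, 378.
Test each divisor d:
53^1 ≡ 53
53^2 ≡ 535
53^3 ≡ 309
53^6 ≡ 731
53^7 ≡ 85
53^9 ≡ 753
53^14 ≡ 403
53^18 ≡ 25
53^21 ≡ 145
53^27 ≡ 633
53^42 ≡ 559
53^54 ≡ 465
53^63 ≡ 707
53^126 ≡ 327
53^189 ≡ 757
53^378 ≡ 1
The smallest such exponent is 378, so the order of 53 is 378.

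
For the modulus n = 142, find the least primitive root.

7

φ(142) = φ(2)·φ(71) = 1·70 = 70 = 2 · 5 · 7.
Test candidates g = 2, 3, … against the prime factors q ∈ {2, 5, 7} of φ(142): g is a generator iff g^(70/q) ≢ 1 for every such q.
g = 2: gcd(2, 142) = 2 > 1, not a unit — skip.
g = 3: 3^35 ≡ 1 — hits 1, so not a primitive root.
g = 4: gcd(4, 142) = 2 > 1, not a unit — skip.
g = 5: 5^35 ≡ 1 — hits 1, so not a primitive root.
g = 6: gcd(6, 142) = 2 > 1, not a unit — skip.
g = 7: 7^35 ≡ 141; 7^14 ≡ 125; 7^10 ≡ 45 — none is 1, so 7 is a primitive root.
Hence the least primitive root of 142 is 7.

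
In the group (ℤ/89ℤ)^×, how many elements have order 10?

φ(89) = 89 − 1 = 88 = 2^3 · 11.
In a cyclic group of order 88, there are φ(d) elements of order d for each divisor d of 88, and zero for non-divisors.
Since 10 ∤ 88, the count is 0.

0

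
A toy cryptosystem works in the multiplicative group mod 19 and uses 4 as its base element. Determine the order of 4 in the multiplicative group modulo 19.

Since 4 ∈ (Z/19Z)^×, its order divides φ(19) = 19 − 1 = 18 = 2 · 3^2.
Divisors of 18: 1, 2, 3, 6, 9, 18.
Check 4^d mod 19 for each divisor in increasing order:
4^1 ≡ 4 (mod 19)
4^2 ≡ 16 (mod 19)
4^3 ≡ 7 (mod 19)
4^6 ≡ 11 (mod 19)
4^9 ≡ 1 (mod 19) ✓
Hence ord(4) = 9.

9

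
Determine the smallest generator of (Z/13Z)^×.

2

φ(13) = 13 − 1 = 12 = 2^2 · 3.
Test candidates g = 2, 3, … against the prime factors q ∈ {2, 3} of φ(13): g is a generator iff g^(12/q) ≢ 1 for every such q.
g = 2: 2^6 ≡ 12; 2^4 ≡ 3 — none is 1, so 2 is a primitive root.
So 2 is the smallest generator of (Z/13Z)^×.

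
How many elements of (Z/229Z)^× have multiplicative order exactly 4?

2

φ(229) = 229 − 1 = 228 = 2^2 · 3 · 19.
Since (Z/229Z)^× is cyclic of order 228, the number of elements of order d is φ(d) when d | 228 and 0 otherwise.
4 = 2^2 divides 228, and φ(4) = 2.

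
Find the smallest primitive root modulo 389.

φ(389) = 389 − 1 = 388 = 2^2 · 97.
g is a primitive root iff g^(388/q) ≢ 1 (mod 389) for each prime q ∈ {2, 97}.
g = 2: 2^194 ≡ 388; 2^4 ≡ 16 — none is 1, so 2 is a primitive root.
Hence the least primitive root of 389 is 2.

2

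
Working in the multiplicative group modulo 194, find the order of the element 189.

The order of 189 must divide φ(194) = φ(2)·φ(97) = 1·96 = 96 = 2^5 · 3.
Divisors of 96: 1, 2, 3, 4, 6, 8, 12, 16, 24, 32, 48, 96.
Compute 189^d (mod 194) for the divisors d until we hit 1:
189^1 ≡ 189 (mod 194)
189^2 ≡ 25 (mod 194)
189^3 ≡ 69 (mod 194)
189^4 ≡ 43 (mod 194)
189^6 ≡ 105 (mod 194)
189^8 ≡ 103 (mod 194)
189^12 ≡ 161 (mod 194)
189^16 ≡ 133 (mod 194)
189^24 ≡ 119 (mod 194)
189^32 ≡ 35 (mod 194)
189^48 ≡ 193 (mod 194)
189^96 ≡ 1 (mod 194) ✓
Therefore the multiplicative order of 189 modulo 194 is 96.

96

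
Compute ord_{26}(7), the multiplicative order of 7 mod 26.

12

ord(7) | φ(26) = φ(2)·φ(13) = 1·12 = 12 = 2^2 · 3.
Divisors of 12: 1, 2, 3, 4, 6, 12.
Test each divisor d:
7^1 ≡ 7 (mod 26)
7^2 ≡ 23 (mod 26)
7^3 ≡ 5 (mod 26)
7^4 ≡ 9 (mod 26)
7^6 ≡ 25 (mod 26)
7^12 ≡ 1 (mod 26) ✓
Therefore the multiplicative order of 7 modulo 26 is 12.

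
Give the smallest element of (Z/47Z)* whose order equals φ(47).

φ(47) = 47 − 1 = 46 = 2 · 23.
Test candidates g = 2, 3, … against the prime factors q ∈ {2, 23} of φ(47): g is a generator iff g^(46/q) ≢ 1 for every such q.
g = 2: 2^23 ≡ 1 — hits 1, so not a primitive root.
g = 3: 3^23 ≡ 1 — hits 1, so not a primitive root.
g = 4: 4^23 ≡ 1 — hits 1, so not a primitive root.
g = 5: 5^23 ≡ 46; 5^2 ≡ 25 — none is 1, so 5 is a primitive root.
So 5 is the smallest generator of (Z/47Z)^×.

5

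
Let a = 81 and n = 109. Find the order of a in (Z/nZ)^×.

27

ord(81) | φ(109) = 109 − 1 = 108 = 2^2 · 3^3.
Divisors of 108: 1, 2, 3, 4, 6, 9, 12, 18, 27, 36, 54, 108.
Compute 81^d (mod 109) for the divisors d until we hit 1:
81^1 ≡ 81 (mod 109)
81^2 ≡ 21 (mod 109)
81^3 ≡ 66 (mod 109)
81^4 ≡ 5 (mod 109)
81^6 ≡ 105 (mod 109)
81^9 ≡ 63 (mod 109)
81^12 ≡ 16 (mod 109)
81^18 ≡ 45 (mod 109)
81^27 ≡ 1 (mod 109) ✓
Therefore the multiplicative order of 81 modulo 109 is 27.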